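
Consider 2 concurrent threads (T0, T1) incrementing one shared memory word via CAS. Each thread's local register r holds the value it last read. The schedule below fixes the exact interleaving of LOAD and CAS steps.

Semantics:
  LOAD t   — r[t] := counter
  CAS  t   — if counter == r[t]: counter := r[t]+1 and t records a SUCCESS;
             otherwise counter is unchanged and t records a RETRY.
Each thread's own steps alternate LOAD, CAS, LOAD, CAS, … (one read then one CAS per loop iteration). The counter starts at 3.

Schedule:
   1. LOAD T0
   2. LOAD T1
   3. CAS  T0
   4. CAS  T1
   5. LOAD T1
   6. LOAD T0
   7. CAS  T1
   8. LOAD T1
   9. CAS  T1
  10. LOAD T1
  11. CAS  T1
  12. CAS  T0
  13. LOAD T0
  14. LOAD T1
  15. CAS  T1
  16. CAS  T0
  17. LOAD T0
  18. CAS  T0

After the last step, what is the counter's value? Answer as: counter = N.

counter = 9

1. LOAD T0 → mem=3 r[T0]=3 [LOAD]
2. LOAD T1 → mem=3 r[T1]=3 [LOAD]
3. CAS T0 → mem=4 r[T0]=3 [OK]
4. CAS T1 → mem=4 r[T1]=3 [RETRY]
5. LOAD T1 → mem=4 r[T1]=4 [LOAD]
6. LOAD T0 → mem=4 r[T0]=4 [LOAD]
7. CAS T1 → mem=5 r[T1]=4 [OK]
8. LOAD T1 → mem=5 r[T1]=5 [LOAD]
9. CAS T1 → mem=6 r[T1]=5 [OK]
10. LOAD T1 → mem=6 r[T1]=6 [LOAD]
11. CAS T1 → mem=7 r[T1]=6 [OK]
12. CAS T0 → mem=7 r[T0]=4 [RETRY]
13. LOAD T0 → mem=7 r[T0]=7 [LOAD]
14. LOAD T1 → mem=7 r[T1]=7 [LOAD]
15. CAS T1 → mem=8 r[T1]=7 [OK]
16. CAS T0 → mem=8 r[T0]=7 [RETRY]
17. LOAD T0 → mem=8 r[T0]=8 [LOAD]
18. CAS T0 → mem=9 r[T0]=8 [OK]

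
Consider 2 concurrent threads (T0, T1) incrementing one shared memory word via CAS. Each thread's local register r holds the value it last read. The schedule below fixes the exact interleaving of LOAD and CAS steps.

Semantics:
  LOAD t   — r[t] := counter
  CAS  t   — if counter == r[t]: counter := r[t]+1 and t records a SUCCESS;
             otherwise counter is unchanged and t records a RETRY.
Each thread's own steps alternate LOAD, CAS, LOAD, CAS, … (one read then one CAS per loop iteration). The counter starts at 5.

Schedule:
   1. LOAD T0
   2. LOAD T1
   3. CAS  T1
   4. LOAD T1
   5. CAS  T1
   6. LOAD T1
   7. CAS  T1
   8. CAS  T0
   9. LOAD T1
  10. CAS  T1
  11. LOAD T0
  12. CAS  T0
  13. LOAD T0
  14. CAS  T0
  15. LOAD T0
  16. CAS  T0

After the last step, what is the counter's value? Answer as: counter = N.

   1) LOAD T0:  M=5  r_T0=5
   2) LOAD T1:  M=5  r_T1=5
   3) CAS  T1:  M=6  r_T1=5 ✓
   4) LOAD T1:  M=6  r_T1=6
   5) CAS  T1:  M=7  r_T1=6 ✓
   6) LOAD T1:  M=7  r_T1=7
   7) CAS  T1:  M=8  r_T1=7 ✓
   8) CAS  T0:  M=8  r_T0=5 ✗
   9) LOAD T1:  M=8  r_T1=8
  10) CAS  T1:  M=9  r_T1=8 ✓
  11) LOAD T0:  M=9  r_T0=9
  12) CAS  T0:  M=10  r_T0=9 ✓
  13) LOAD T0:  M=10  r_T0=10
  14) CAS  T0:  M=11  r_T0=10 ✓
  15) LOAD T0:  M=11  r_T0=11
  16) CAS  T0:  M=12  r_T0=11 ✓

counter = 12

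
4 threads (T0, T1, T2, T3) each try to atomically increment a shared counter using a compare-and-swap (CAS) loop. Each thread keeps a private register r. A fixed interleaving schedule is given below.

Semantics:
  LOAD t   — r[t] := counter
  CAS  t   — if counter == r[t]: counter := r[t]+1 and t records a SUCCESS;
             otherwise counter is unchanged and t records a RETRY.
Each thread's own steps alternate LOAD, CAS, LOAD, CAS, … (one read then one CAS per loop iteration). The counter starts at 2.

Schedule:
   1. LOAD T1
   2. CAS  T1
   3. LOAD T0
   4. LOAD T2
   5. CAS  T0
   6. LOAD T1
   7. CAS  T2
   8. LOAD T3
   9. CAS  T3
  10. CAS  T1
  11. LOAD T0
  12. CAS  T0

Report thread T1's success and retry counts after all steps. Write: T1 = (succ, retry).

T1 = (1, 1)

   1) LOAD T1:  M=2  r_T1=2
   2) CAS  T1:  M=3  r_T1=2 ✓
   3) LOAD T0:  M=3  r_T0=3
   4) LOAD T2:  M=3  r_T2=3
   5) CAS  T0:  M=4  r_T0=3 ✓
   6) LOAD T1:  M=4  r_T1=4
   7) CAS  T2:  M=4  r_T2=3 ✗
   8) LOAD T3:  M=4  r_T3=4
   9) CAS  T3:  M=5  r_T3=4 ✓
  10) CAS  T1:  M=5  r_T1=4 ✗
  11) LOAD T0:  M=5  r_T0=5
  12) CAS  T0:  M=6  r_T0=5 ✓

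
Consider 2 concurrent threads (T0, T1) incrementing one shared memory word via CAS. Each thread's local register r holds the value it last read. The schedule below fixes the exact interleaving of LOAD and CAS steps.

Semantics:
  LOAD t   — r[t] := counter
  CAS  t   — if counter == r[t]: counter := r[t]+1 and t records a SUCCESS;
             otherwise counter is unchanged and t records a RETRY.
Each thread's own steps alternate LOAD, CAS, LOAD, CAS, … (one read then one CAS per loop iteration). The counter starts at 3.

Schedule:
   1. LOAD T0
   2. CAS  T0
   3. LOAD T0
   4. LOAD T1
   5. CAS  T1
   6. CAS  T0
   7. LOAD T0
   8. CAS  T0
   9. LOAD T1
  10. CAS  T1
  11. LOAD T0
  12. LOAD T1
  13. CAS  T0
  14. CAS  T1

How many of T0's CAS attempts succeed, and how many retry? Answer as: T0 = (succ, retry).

#1 T0 reads 3
#2 T0 CAS(3→4) writes; counter now 4
#3 T0 reads 4
#4 T1 reads 4
#5 T1 CAS(4→5) writes; counter now 5
#6 T0 CAS(4→5) fails; counter now 5
#7 T0 reads 5
#8 T0 CAS(5→6) writes; counter now 6
#9 T1 reads 6
#10 T1 CAS(6→7) writes; counter now 7
#11 T0 reads 7
#12 T1 reads 7
#13 T0 CAS(7→8) writes; counter now 8
#14 T1 CAS(7→8) fails; counter now 8

T0 = (3, 1)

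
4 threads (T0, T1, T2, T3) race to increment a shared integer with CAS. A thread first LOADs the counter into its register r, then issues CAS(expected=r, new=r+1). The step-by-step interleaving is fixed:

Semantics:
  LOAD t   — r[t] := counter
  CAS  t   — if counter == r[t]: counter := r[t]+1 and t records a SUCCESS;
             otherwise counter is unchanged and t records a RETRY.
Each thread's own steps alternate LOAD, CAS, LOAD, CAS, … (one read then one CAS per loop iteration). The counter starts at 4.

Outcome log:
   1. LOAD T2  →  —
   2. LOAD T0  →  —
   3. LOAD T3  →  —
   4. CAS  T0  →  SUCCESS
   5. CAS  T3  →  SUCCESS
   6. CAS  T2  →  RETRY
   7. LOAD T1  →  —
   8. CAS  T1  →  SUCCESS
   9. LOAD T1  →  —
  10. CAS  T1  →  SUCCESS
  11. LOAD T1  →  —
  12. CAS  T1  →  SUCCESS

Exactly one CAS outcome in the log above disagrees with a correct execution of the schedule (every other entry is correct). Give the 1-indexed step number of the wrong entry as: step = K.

Correct run:
#1 T2 reads 4
#2 T0 reads 4
#3 T3 reads 4
#4 T0 CAS(4→5) writes; counter now 5
#5 T3 CAS(4→5) fails; counter now 5
#6 T2 CAS(4→5) fails; counter now 5
#7 T1 reads 5
#8 T1 CAS(5→6) writes; counter now 6
#9 T1 reads 6
#10 T1 CAS(6→7) writes; counter now 7
#11 T1 reads 7
#12 T1 CAS(7→8) writes; counter now 8
Mismatch at 5.

step = 5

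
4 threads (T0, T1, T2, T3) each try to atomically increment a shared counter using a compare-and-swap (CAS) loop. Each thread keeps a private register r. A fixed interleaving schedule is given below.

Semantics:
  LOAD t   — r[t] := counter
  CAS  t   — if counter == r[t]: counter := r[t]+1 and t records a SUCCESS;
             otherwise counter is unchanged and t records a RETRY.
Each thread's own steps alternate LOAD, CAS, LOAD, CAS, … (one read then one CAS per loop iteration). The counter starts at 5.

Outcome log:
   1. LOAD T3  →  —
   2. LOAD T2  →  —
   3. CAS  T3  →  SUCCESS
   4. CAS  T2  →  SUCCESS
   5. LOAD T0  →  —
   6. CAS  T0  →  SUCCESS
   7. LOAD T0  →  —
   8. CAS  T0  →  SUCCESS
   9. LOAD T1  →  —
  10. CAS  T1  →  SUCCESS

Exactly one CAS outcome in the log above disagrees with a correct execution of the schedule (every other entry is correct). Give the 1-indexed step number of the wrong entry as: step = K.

Reference trace:
1. LOAD T3 → mem=5 r[T3]=5 [LOAD]
2. LOAD T2 → mem=5 r[T2]=5 [LOAD]
3. CAS T3 → mem=6 r[T3]=5 [OK]
4. CAS T2 → mem=6 r[T2]=5 [RETRY]
5. LOAD T0 → mem=6 r[T0]=6 [LOAD]
6. CAS T0 → mem=7 r[T0]=6 [OK]
7. LOAD T0 → mem=7 r[T0]=7 [LOAD]
8. CAS T0 → mem=8 r[T0]=7 [OK]
9. LOAD T1 → mem=8 r[T1]=8 [LOAD]
10. CAS T1 → mem=9 r[T1]=8 [OK]
Mismatch at 4.

step = 4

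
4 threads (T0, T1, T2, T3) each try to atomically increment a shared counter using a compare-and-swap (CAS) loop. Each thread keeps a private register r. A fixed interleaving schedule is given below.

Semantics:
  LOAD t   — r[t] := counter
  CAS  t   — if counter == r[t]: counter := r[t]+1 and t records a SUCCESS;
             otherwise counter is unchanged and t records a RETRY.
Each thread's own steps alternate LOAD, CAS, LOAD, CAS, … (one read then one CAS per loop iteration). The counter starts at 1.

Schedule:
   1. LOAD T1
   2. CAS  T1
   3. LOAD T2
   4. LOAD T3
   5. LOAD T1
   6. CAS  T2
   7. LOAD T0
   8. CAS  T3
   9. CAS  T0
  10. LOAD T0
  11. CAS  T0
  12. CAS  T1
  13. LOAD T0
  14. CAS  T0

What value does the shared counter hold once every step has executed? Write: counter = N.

counter = 6

#1 T1 reads 1
#2 T1 CAS(1→2) writes; counter now 2
#3 T2 reads 2
#4 T3 reads 2
#5 T1 reads 2
#6 T2 CAS(2→3) writes; counter now 3
#7 T0 reads 3
#8 T3 CAS(2→3) fails; counter now 3
#9 T0 CAS(3→4) writes; counter now 4
#10 T0 reads 4
#11 T0 CAS(4→5) writes; counter now 5
#12 T1 CAS(2→3) fails; counter now 5
#13 T0 reads 5
#14 T0 CAS(5→6) writes; counter now 6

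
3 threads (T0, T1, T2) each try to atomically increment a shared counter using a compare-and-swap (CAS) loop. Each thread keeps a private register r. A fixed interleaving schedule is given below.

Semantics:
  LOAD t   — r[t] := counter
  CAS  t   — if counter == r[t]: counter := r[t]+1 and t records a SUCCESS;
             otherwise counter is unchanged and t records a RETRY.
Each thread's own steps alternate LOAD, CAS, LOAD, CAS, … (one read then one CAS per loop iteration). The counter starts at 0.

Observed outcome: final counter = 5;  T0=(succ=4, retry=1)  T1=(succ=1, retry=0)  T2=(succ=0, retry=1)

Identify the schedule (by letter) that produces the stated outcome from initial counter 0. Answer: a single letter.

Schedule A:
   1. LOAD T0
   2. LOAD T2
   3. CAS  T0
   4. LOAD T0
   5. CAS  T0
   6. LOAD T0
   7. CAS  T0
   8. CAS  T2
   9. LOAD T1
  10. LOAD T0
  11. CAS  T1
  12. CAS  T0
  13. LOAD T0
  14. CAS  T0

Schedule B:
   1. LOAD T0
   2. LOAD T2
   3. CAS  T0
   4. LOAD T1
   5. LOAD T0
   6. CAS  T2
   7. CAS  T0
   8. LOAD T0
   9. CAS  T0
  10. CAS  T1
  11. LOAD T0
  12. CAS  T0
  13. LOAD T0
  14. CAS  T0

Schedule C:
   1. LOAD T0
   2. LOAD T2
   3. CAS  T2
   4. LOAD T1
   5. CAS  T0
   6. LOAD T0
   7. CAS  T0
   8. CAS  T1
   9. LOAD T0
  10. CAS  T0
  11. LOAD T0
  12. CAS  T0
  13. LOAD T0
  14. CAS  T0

A

Run A:
T0 LOAD — after: cnt=0, r=0 — load
T2 LOAD — after: cnt=0, r=0 — load
T0 CAS — after: cnt=1, r=0 — ok
T0 LOAD — after: cnt=1, r=1 — load
T0 CAS — after: cnt=2, r=1 — ok
T0 LOAD — after: cnt=2, r=2 — load
T0 CAS — after: cnt=3, r=2 — ok
T2 CAS — after: cnt=3, r=0 — retry
T1 LOAD — after: cnt=3, r=3 — load
T0 LOAD — after: cnt=3, r=3 — load
T1 CAS — after: cnt=4, r=3 — ok
T0 CAS — after: cnt=4, r=3 — retry
T0 LOAD — after: cnt=4, r=4 — load
T0 CAS — after: cnt=5, r=4 — ok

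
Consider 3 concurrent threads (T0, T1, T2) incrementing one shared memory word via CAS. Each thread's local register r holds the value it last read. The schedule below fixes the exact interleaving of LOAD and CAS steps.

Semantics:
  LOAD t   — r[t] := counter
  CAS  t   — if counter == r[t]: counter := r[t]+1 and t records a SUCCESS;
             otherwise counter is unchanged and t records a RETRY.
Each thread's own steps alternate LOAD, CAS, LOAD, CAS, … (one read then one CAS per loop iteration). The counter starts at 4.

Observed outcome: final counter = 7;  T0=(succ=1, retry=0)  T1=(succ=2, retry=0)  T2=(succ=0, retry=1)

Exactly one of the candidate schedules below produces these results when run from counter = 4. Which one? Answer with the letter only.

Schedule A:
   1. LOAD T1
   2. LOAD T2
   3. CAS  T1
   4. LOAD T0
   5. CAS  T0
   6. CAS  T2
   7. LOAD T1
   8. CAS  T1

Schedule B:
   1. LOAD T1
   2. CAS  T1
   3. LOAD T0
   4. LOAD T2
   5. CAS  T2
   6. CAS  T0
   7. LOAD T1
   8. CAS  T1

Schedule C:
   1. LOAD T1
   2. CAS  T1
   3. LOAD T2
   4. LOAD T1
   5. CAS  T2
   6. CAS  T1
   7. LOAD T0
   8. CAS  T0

A

Run A:
[1] T1.load  rd  (counter 4, T1.r 4)
[2] T2.load  rd  (counter 4, T2.r 4)
[3] T1.cas  hit  (counter 5, T1.r 4)
[4] T0.load  rd  (counter 5, T0.r 5)
[5] T0.cas  hit  (counter 6, T0.r 5)
[6] T2.cas  miss  (counter 6, T2.r 4)
[7] T1.load  rd  (counter 6, T1.r 6)
[8] T1.cas  hit  (counter 7, T1.r 6)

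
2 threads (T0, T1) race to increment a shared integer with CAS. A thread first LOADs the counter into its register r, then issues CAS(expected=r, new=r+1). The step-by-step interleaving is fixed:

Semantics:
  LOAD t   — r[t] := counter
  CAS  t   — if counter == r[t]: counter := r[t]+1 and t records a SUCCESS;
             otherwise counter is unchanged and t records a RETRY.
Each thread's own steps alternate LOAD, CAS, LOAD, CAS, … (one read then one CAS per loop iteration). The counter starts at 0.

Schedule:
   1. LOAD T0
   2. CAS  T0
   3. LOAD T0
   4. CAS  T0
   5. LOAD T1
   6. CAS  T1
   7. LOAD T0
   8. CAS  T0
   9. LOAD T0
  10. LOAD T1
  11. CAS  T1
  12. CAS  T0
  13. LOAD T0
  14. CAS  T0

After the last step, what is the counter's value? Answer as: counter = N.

counter = 6

T0 LOAD — after: cnt=0, r=0 — load
T0 CAS — after: cnt=1, r=0 — ok
T0 LOAD — after: cnt=1, r=1 — load
T0 CAS — after: cnt=2, r=1 — ok
T1 LOAD — after: cnt=2, r=2 — load
T1 CAS — after: cnt=3, r=2 — ok
T0 LOAD — after: cnt=3, r=3 — load
T0 CAS — after: cnt=4, r=3 — ok
T0 LOAD — after: cnt=4, r=4 — load
T1 LOAD — after: cnt=4, r=4 — load
T1 CAS — after: cnt=5, r=4 — ok
T0 CAS — after: cnt=5, r=4 — retry
T0 LOAD — after: cnt=5, r=5 — load
T0 CAS — after: cnt=6, r=5 — ok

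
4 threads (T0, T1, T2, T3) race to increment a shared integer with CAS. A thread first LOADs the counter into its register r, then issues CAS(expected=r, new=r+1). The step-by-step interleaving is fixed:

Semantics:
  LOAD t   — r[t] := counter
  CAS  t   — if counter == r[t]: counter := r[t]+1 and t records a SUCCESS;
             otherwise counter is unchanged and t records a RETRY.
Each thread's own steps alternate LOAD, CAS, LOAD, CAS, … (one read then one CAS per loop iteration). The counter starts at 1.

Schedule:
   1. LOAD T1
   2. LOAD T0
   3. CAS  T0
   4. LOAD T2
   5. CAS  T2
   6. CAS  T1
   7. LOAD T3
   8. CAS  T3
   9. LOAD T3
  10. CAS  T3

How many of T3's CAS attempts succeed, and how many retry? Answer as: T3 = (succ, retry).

   1) LOAD T1:  M=1  r_T1=1
   2) LOAD T0:  M=1  r_T0=1
   3) CAS  T0:  M=2  r_T0=1 ✓
   4) LOAD T2:  M=2  r_T2=2
   5) CAS  T2:  M=3  r_T2=2 ✓
   6) CAS  T1:  M=3  r_T1=1 ✗
   7) LOAD T3:  M=3  r_T3=3
   8) CAS  T3:  M=4  r_T3=3 ✓
   9) LOAD T3:  M=4  r_T3=4
  10) CAS  T3:  M=5  r_T3=4 ✓

T3 = (2, 0)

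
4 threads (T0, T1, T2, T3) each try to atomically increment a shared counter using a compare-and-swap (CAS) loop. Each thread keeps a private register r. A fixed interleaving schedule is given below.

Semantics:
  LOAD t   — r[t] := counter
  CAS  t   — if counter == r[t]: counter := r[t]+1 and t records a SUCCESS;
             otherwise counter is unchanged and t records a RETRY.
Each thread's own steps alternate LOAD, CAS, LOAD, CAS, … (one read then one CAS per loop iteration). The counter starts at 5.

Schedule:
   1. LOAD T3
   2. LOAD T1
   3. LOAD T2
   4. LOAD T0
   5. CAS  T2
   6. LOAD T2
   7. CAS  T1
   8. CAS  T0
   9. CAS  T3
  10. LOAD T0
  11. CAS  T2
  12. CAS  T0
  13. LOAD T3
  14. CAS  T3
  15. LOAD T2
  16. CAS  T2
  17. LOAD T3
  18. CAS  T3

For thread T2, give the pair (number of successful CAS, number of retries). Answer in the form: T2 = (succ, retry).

T2 = (3, 0)

1. LOAD T3 → mem=5 r[T3]=5 [LOAD]
2. LOAD T1 → mem=5 r[T1]=5 [LOAD]
3. LOAD T2 → mem=5 r[T2]=5 [LOAD]
4. LOAD T0 → mem=5 r[T0]=5 [LOAD]
5. CAS T2 → mem=6 r[T2]=5 [OK]
6. LOAD T2 → mem=6 r[T2]=6 [LOAD]
7. CAS T1 → mem=6 r[T1]=5 [RETRY]
8. CAS T0 → mem=6 r[T0]=5 [RETRY]
9. CAS T3 → mem=6 r[T3]=5 [RETRY]
10. LOAD T0 → mem=6 r[T0]=6 [LOAD]
11. CAS T2 → mem=7 r[T2]=6 [OK]
12. CAS T0 → mem=7 r[T0]=6 [RETRY]
13. LOAD T3 → mem=7 r[T3]=7 [LOAD]
14. CAS T3 → mem=8 r[T3]=7 [OK]
15. LOAD T2 → mem=8 r[T2]=8 [LOAD]
16. CAS T2 → mem=9 r[T2]=8 [OK]
17. LOAD T3 → mem=9 r[T3]=9 [LOAD]
18. CAS T3 → mem=10 r[T3]=9 [OK]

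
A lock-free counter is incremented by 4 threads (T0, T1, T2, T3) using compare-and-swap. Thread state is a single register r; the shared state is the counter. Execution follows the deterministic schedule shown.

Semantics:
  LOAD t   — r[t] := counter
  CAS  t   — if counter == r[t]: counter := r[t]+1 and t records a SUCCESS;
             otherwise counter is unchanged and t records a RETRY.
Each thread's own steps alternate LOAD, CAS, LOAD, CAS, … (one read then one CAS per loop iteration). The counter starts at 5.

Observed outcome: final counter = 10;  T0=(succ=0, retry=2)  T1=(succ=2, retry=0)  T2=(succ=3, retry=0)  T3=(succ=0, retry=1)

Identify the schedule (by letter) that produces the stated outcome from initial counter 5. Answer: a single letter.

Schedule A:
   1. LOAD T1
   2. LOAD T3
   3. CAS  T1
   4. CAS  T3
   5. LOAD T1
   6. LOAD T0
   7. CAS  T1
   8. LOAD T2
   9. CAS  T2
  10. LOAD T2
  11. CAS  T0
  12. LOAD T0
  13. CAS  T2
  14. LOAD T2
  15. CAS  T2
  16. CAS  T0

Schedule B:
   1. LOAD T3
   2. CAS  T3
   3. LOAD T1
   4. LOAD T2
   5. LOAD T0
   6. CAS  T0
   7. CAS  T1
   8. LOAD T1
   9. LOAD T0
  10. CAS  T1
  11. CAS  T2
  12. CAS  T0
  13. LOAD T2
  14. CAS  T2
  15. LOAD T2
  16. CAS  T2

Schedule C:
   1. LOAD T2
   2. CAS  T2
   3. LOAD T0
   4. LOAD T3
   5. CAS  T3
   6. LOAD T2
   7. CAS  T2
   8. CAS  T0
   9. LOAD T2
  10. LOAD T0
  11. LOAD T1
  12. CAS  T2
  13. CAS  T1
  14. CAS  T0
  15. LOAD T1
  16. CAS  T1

A

Simulating candidate A:
step 1: T1 LOAD ⇒ load; ctr=5 reg=5
step 2: T3 LOAD ⇒ load; ctr=5 reg=5
step 3: T1 CAS ⇒ ok; ctr=6 reg=5
step 4: T3 CAS ⇒ retry; ctr=6 reg=5
step 5: T1 LOAD ⇒ load; ctr=6 reg=6
step 6: T0 LOAD ⇒ load; ctr=6 reg=6
step 7: T1 CAS ⇒ ok; ctr=7 reg=6
step 8: T2 LOAD ⇒ load; ctr=7 reg=7
step 9: T2 CAS ⇒ ok; ctr=8 reg=7
step 10: T2 LOAD ⇒ load; ctr=8 reg=8
step 11: T0 CAS ⇒ retry; ctr=8 reg=6
step 12: T0 LOAD ⇒ load; ctr=8 reg=8
step 13: T2 CAS ⇒ ok; ctr=9 reg=8
step 14: T2 LOAD ⇒ load; ctr=9 reg=9
step 15: T2 CAS ⇒ ok; ctr=10 reg=9
step 16: T0 CAS ⇒ retry; ctr=10 reg=8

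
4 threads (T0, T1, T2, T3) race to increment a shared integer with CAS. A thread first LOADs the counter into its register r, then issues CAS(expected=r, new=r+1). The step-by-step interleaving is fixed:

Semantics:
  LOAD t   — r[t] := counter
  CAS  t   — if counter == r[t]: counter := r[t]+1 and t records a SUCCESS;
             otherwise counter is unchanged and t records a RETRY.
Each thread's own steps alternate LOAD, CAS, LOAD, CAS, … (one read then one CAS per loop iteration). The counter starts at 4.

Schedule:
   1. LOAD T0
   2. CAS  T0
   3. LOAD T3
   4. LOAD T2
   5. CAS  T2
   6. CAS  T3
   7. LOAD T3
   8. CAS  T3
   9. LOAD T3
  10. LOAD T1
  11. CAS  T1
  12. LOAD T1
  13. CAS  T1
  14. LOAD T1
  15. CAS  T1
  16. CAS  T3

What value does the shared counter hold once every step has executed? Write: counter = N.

counter = 10

step 1: T0 LOAD ⇒ load; ctr=4 reg=4
step 2: T0 CAS ⇒ ok; ctr=5 reg=4
step 3: T3 LOAD ⇒ load; ctr=5 reg=5
step 4: T2 LOAD ⇒ load; ctr=5 reg=5
step 5: T2 CAS ⇒ ok; ctr=6 reg=5
step 6: T3 CAS ⇒ retry; ctr=6 reg=5
step 7: T3 LOAD ⇒ load; ctr=6 reg=6
step 8: T3 CAS ⇒ ok; ctr=7 reg=6
step 9: T3 LOAD ⇒ load; ctr=7 reg=7
step 10: T1 LOAD ⇒ load; ctr=7 reg=7
step 11: T1 CAS ⇒ ok; ctr=8 reg=7
step 12: T1 LOAD ⇒ load; ctr=8 reg=8
step 13: T1 CAS ⇒ ok; ctr=9 reg=8
step 14: T1 LOAD ⇒ load; ctr=9 reg=9
step 15: T1 CAS ⇒ ok; ctr=10 reg=9
step 16: T3 CAS ⇒ retry; ctr=10 reg=7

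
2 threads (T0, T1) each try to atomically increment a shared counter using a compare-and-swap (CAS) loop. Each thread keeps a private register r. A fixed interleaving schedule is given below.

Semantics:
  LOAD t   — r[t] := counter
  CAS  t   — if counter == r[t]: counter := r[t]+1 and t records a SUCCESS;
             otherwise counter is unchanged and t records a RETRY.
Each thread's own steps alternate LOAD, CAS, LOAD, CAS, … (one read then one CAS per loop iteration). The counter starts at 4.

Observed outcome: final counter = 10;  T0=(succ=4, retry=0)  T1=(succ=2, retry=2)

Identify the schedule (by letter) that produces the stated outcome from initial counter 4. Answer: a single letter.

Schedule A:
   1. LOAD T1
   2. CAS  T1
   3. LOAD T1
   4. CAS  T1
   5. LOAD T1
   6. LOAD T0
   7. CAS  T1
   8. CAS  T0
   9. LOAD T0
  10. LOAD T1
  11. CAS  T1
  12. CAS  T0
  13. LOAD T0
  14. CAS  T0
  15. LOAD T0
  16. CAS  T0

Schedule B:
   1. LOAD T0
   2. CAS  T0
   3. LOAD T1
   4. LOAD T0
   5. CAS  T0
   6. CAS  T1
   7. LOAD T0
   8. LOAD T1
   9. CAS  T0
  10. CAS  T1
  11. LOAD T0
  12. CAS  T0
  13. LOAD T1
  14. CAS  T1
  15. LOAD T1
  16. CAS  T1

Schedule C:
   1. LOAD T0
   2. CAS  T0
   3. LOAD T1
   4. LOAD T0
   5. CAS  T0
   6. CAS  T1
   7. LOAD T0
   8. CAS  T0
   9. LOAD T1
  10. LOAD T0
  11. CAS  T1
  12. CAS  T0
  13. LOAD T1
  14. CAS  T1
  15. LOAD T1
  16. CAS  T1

B

Run B:
1. LOAD T0 → mem=4 r[T0]=4 [LOAD]
2. CAS T0 → mem=5 r[T0]=4 [OK]
3. LOAD T1 → mem=5 r[T1]=5 [LOAD]
4. LOAD T0 → mem=5 r[T0]=5 [LOAD]
5. CAS T0 → mem=6 r[T0]=5 [OK]
6. CAS T1 → mem=6 r[T1]=5 [RETRY]
7. LOAD T0 → mem=6 r[T0]=6 [LOAD]
8. LOAD T1 → mem=6 r[T1]=6 [LOAD]
9. CAS T0 → mem=7 r[T0]=6 [OK]
10. CAS T1 → mem=7 r[T1]=6 [RETRY]
11. LOAD T0 → mem=7 r[T0]=7 [LOAD]
12. CAS T0 → mem=8 r[T0]=7 [OK]
13. LOAD T1 → mem=8 r[T1]=8 [LOAD]
14. CAS T1 → mem=9 r[T1]=8 [OK]
15. LOAD T1 → mem=9 r[T1]=9 [LOAD]
16. CAS T1 → mem=10 r[T1]=9 [OK]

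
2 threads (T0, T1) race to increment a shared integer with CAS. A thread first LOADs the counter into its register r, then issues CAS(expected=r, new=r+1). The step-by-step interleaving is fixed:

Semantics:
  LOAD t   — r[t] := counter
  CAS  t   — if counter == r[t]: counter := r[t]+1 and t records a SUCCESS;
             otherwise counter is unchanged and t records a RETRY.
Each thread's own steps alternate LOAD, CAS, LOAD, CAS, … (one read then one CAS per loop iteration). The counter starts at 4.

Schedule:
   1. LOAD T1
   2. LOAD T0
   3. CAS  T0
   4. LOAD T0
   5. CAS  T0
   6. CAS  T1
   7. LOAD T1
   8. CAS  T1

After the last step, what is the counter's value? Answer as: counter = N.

counter = 7

#1 T1 reads 4
#2 T0 reads 4
#3 T0 CAS(4→5) writes; counter now 5
#4 T0 reads 5
#5 T0 CAS(5→6) writes; counter now 6
#6 T1 CAS(4→5) fails; counter now 6
#7 T1 reads 6
#8 T1 CAS(6→7) writes; counter now 7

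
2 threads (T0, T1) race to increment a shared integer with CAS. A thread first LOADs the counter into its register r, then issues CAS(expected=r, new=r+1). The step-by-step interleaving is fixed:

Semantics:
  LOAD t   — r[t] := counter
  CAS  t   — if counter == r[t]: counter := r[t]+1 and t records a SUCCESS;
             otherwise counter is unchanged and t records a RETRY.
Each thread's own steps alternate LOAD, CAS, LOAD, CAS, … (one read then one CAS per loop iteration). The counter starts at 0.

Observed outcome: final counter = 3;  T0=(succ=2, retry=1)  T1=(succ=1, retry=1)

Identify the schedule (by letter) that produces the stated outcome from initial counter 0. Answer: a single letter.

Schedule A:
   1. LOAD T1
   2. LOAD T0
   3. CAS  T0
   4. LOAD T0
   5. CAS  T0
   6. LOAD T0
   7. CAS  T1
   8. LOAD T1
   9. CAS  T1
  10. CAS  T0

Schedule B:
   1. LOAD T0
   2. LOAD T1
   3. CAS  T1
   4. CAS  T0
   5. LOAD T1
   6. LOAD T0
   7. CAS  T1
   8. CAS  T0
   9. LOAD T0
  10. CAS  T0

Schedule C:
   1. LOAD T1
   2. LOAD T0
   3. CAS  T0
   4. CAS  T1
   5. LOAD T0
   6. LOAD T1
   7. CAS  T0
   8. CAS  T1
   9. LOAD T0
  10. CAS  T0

Run A:
[1] T1.load  rd  (counter 0, T1.r 0)
[2] T0.load  rd  (counter 0, T0.r 0)
[3] T0.cas  hit  (counter 1, T0.r 0)
[4] T0.load  rd  (counter 1, T0.r 1)
[5] T0.cas  hit  (counter 2, T0.r 1)
[6] T0.load  rd  (counter 2, T0.r 2)
[7] T1.cas  miss  (counter 2, T1.r 0)
[8] T1.load  rd  (counter 2, T1.r 2)
[9] T1.cas  hit  (counter 3, T1.r 2)
[10] T0.cas  miss  (counter 3, T0.r 2)

A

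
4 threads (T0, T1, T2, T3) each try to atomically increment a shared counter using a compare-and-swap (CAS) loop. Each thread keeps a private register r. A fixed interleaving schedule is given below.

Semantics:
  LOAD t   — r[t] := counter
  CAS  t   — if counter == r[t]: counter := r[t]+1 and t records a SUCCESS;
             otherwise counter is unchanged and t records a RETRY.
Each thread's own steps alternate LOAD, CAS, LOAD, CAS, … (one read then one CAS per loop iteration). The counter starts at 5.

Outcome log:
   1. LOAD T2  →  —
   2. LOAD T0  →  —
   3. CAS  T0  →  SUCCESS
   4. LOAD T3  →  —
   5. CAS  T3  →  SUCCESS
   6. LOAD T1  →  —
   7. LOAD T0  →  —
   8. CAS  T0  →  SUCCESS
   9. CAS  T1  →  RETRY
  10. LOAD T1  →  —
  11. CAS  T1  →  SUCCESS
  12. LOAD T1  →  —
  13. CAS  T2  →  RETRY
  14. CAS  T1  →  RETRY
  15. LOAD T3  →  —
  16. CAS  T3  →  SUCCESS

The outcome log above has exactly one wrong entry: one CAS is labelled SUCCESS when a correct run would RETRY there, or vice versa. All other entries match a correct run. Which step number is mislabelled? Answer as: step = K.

step = 14

Re-executing:
#1 T2 reads 5
#2 T0 reads 5
#3 T0 CAS(5→6) writes; counter now 6
#4 T3 reads 6
#5 T3 CAS(6→7) writes; counter now 7
#6 T1 reads 7
#7 T0 reads 7
#8 T0 CAS(7→8) writes; counter now 8
#9 T1 CAS(7→8) fails; counter now 8
#10 T1 reads 8
#11 T1 CAS(8→9) writes; counter now 9
#12 T1 reads 9
#13 T2 CAS(5→6) fails; counter now 9
#14 T1 CAS(9→10) writes; counter now 10
#15 T3 reads 10
#16 T3 CAS(10→11) writes; counter now 11
Flip is step 14.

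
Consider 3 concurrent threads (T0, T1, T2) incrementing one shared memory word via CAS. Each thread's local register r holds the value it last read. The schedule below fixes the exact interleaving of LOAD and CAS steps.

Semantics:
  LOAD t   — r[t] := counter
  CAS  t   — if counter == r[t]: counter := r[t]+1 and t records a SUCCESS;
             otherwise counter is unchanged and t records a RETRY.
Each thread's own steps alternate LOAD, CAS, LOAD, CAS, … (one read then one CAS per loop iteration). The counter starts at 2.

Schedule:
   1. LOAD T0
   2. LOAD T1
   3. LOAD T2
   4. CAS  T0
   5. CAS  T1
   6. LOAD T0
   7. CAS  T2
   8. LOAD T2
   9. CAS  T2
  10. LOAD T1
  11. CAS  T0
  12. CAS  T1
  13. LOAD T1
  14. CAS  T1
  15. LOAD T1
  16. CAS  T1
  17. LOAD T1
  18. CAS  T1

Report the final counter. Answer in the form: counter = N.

T0 LOAD — after: cnt=2, r=2 — load
T1 LOAD — after: cnt=2, r=2 — load
T2 LOAD — after: cnt=2, r=2 — load
T0 CAS — after: cnt=3, r=2 — ok
T1 CAS — after: cnt=3, r=2 — retry
T0 LOAD — after: cnt=3, r=3 — load
T2 CAS — after: cnt=3, r=2 — retry
T2 LOAD — after: cnt=3, r=3 — load
T2 CAS — after: cnt=4, r=3 — ok
T1 LOAD — after: cnt=4, r=4 — load
T0 CAS — after: cnt=4, r=3 — retry
T1 CAS — after: cnt=5, r=4 — ok
T1 LOAD — after: cnt=5, r=5 — load
T1 CAS — after: cnt=6, r=5 — ok
T1 LOAD — after: cnt=6, r=6 — load
T1 CAS — after: cnt=7, r=6 — ok
T1 LOAD — after: cnt=7, r=7 — load
T1 CAS — after: cnt=8, r=7 — ok

counter = 8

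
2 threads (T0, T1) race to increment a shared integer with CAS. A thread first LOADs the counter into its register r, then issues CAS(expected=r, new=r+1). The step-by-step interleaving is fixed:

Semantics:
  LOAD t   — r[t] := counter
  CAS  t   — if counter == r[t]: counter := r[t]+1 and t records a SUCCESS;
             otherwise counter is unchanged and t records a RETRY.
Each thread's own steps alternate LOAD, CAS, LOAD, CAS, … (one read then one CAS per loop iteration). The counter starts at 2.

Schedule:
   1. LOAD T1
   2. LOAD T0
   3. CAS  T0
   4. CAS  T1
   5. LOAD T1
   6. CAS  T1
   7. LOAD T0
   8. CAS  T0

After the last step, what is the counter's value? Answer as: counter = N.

counter = 5

[1] T1.load  rd  (counter 2, T1.r 2)
[2] T0.load  rd  (counter 2, T0.r 2)
[3] T0.cas  hit  (counter 3, T0.r 2)
[4] T1.cas  miss  (counter 3, T1.r 2)
[5] T1.load  rd  (counter 3, T1.r 3)
[6] T1.cas  hit  (counter 4, T1.r 3)
[7] T0.load  rd  (counter 4, T0.r 4)
[8] T0.cas  hit  (counter 5, T0.r 4)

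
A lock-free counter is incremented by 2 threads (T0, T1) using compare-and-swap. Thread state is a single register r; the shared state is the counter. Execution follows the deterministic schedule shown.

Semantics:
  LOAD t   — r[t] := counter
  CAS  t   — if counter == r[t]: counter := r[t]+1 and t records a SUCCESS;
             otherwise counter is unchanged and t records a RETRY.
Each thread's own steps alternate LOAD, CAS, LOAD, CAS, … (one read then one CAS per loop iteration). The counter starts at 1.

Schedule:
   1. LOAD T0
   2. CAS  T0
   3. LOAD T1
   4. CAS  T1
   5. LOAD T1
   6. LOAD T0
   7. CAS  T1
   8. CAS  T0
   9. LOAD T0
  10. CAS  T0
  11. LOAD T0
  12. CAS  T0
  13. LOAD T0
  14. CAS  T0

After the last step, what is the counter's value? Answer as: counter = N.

   1) LOAD T0:  M=1  r_T0=1
   2) CAS  T0:  M=2  r_T0=1 ✓
   3) LOAD T1:  M=2  r_T1=2
   4) CAS  T1:  M=3  r_T1=2 ✓
   5) LOAD T1:  M=3  r_T1=3
   6) LOAD T0:  M=3  r_T0=3
   7) CAS  T1:  M=4  r_T1=3 ✓
   8) CAS  T0:  M=4  r_T0=3 ✗
   9) LOAD T0:  M=4  r_T0=4
  10) CAS  T0:  M=5  r_T0=4 ✓
  11) LOAD T0:  M=5  r_T0=5
  12) CAS  T0:  M=6  r_T0=5 ✓
  13) LOAD T0:  M=6  r_T0=6
  14) CAS  T0:  M=7  r_T0=6 ✓

counter = 7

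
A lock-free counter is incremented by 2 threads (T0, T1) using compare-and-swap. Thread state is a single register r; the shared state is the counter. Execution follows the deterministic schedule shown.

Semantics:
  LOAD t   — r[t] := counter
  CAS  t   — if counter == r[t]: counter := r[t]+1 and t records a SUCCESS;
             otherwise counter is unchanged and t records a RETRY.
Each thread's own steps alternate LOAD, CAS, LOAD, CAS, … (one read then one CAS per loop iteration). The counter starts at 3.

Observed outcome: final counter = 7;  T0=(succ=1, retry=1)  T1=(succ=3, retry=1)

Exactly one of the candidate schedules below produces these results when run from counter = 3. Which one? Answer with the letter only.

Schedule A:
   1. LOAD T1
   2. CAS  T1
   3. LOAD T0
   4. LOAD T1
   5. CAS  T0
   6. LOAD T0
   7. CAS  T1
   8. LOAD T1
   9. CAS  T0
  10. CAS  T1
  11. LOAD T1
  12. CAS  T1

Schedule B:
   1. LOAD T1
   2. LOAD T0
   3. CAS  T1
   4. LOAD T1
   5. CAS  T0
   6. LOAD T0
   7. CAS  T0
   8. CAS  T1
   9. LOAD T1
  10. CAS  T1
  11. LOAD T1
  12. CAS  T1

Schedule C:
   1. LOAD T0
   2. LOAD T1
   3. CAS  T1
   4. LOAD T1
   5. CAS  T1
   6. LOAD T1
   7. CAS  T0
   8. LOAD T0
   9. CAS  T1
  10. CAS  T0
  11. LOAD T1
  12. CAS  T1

Run B:
T1 LOAD — after: cnt=3, r=3 — load
T0 LOAD — after: cnt=3, r=3 — load
T1 CAS — after: cnt=4, r=3 — ok
T1 LOAD — after: cnt=4, r=4 — load
T0 CAS — after: cnt=4, r=3 — retry
T0 LOAD — after: cnt=4, r=4 — load
T0 CAS — after: cnt=5, r=4 — ok
T1 CAS — after: cnt=5, r=4 — retry
T1 LOAD — after: cnt=5, r=5 — load
T1 CAS — after: cnt=6, r=5 — ok
T1 LOAD — after: cnt=6, r=6 — load
T1 CAS — after: cnt=7, r=6 — ok

B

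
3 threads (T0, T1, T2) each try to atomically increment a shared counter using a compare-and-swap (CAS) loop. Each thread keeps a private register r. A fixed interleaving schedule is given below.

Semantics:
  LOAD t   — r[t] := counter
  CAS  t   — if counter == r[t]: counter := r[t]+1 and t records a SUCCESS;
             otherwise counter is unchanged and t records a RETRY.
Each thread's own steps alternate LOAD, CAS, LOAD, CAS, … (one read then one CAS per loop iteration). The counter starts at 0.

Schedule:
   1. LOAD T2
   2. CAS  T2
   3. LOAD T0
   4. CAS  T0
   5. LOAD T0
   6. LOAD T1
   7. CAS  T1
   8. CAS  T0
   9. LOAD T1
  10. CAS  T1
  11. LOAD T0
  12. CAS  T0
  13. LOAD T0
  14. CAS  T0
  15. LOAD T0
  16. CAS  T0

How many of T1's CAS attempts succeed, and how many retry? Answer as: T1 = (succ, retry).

T1 = (2, 0)

#1 T2 reads 0
#2 T2 CAS(0→1) writes; counter now 1
#3 T0 reads 1
#4 T0 CAS(1→2) writes; counter now 2
#5 T0 reads 2
#6 T1 reads 2
#7 T1 CAS(2→3) writes; counter now 3
#8 T0 CAS(2→3) fails; counter now 3
#9 T1 reads 3
#10 T1 CAS(3→4) writes; counter now 4
#11 T0 reads 4
#12 T0 CAS(4→5) writes; counter now 5
#13 T0 reads 5
#14 T0 CAS(5→6) writes; counter now 6
#15 T0 reads 6
#16 T0 CAS(6→7) writes; counter now 7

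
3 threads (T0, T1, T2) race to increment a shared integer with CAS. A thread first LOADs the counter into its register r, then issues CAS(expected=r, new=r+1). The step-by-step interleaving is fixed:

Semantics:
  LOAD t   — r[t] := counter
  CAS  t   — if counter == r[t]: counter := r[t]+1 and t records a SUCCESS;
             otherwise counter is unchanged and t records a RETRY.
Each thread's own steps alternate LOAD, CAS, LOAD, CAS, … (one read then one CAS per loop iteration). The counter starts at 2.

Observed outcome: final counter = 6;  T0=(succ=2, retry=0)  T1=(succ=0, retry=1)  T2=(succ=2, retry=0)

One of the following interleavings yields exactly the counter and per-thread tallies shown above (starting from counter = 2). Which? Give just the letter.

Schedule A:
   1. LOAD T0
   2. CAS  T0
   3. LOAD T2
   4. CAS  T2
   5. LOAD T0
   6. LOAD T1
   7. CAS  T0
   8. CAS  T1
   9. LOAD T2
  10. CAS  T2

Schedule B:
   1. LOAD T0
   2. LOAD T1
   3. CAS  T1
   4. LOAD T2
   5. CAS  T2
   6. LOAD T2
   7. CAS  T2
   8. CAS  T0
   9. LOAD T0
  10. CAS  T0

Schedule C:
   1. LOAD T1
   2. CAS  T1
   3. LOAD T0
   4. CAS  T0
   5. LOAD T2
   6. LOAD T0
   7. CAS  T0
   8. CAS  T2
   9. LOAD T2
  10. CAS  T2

A

Tracing schedule A:
#1 T0 reads 2
#2 T0 CAS(2→3) writes; counter now 3
#3 T2 reads 3
#4 T2 CAS(3→4) writes; counter now 4
#5 T0 reads 4
#6 T1 reads 4
#7 T0 CAS(4→5) writes; counter now 5
#8 T1 CAS(4→5) fails; counter now 5
#9 T2 reads 5
#10 T2 CAS(5→6) writes; counter now 6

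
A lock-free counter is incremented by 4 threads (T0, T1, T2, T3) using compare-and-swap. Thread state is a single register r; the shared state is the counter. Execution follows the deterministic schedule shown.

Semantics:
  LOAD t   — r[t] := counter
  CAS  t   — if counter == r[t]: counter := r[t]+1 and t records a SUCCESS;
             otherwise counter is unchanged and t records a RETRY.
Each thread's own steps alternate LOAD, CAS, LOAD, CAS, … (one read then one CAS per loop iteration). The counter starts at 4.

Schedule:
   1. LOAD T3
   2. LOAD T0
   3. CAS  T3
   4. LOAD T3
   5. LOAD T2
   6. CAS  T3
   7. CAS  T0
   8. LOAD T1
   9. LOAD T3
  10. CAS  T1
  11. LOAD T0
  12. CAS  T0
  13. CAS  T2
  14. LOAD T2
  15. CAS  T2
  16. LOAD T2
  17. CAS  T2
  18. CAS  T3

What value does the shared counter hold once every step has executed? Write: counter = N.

T3 LOAD — after: cnt=4, r=4 — load
T0 LOAD — after: cnt=4, r=4 — load
T3 CAS — after: cnt=5, r=4 — ok
T3 LOAD — after: cnt=5, r=5 — load
T2 LOAD — after: cnt=5, r=5 — load
T3 CAS — after: cnt=6, r=5 — ok
T0 CAS — after: cnt=6, r=4 — retry
T1 LOAD — after: cnt=6, r=6 — load
T3 LOAD — after: cnt=6, r=6 — load
T1 CAS — after: cnt=7, r=6 — ok
T0 LOAD — after: cnt=7, r=7 — load
T0 CAS — after: cnt=8, r=7 — ok
T2 CAS — after: cnt=8, r=5 — retry
T2 LOAD — after: cnt=8, r=8 — load
T2 CAS — after: cnt=9, r=8 — ok
T2 LOAD — after: cnt=9, r=9 — load
T2 CAS — after: cnt=10, r=9 — ok
T3 CAS — after: cnt=10, r=6 — retry

counter = 10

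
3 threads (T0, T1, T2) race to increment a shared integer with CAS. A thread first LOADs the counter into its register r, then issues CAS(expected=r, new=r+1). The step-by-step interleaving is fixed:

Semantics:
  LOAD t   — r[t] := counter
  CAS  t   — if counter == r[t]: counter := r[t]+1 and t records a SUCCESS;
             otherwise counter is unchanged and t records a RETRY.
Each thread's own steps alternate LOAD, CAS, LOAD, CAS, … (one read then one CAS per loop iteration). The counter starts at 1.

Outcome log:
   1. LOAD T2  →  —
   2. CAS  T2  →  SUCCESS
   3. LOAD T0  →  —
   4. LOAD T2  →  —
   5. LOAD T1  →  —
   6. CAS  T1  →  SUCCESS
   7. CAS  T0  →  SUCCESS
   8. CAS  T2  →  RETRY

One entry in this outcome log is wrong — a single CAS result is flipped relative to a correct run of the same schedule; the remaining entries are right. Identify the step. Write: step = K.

step = 7

Re-executing:
   1) LOAD T2:  M=1  r_T2=1
   2) CAS  T2:  M=2  r_T2=1 ✓
   3) LOAD T0:  M=2  r_T0=2
   4) LOAD T2:  M=2  r_T2=2
   5) LOAD T1:  M=2  r_T1=2
   6) CAS  T1:  M=3  r_T1=2 ✓
   7) CAS  T0:  M=3  r_T0=2 ✗
   8) CAS  T2:  M=3  r_T2=2 ✗
Mismatch at 7.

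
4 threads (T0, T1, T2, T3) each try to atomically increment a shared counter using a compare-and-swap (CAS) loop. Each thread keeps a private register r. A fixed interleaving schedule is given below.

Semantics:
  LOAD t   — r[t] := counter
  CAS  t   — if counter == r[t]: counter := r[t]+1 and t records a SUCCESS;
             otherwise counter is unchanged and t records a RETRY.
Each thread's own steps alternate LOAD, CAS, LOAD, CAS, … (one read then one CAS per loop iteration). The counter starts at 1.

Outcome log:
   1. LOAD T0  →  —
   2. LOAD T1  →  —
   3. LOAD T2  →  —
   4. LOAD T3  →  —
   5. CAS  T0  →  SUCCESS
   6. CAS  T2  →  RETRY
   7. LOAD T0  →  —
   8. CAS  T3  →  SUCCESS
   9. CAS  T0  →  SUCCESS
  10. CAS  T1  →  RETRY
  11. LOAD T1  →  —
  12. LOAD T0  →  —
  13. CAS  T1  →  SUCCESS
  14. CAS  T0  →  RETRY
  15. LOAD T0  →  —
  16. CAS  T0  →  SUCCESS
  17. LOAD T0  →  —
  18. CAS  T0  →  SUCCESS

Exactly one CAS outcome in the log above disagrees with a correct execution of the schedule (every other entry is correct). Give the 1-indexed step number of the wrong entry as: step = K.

Re-executing:
#1 T0 reads 1
#2 T1 reads 1
#3 T2 reads 1
#4 T3 reads 1
#5 T0 CAS(1→2) writes; counter now 2
#6 T2 CAS(1→2) fails; counter now 2
#7 T0 reads 2
#8 T3 CAS(1→2) fails; counter now 2
#9 T0 CAS(2→3) writes; counter now 3
#10 T1 CAS(1→2) fails; counter now 3
#11 T1 reads 3
#12 T0 reads 3
#13 T1 CAS(3→4) writes; counter now 4
#14 T0 CAS(3→4) fails; counter now 4
#15 T0 reads 4
#16 T0 CAS(4→5) writes; counter now 5
#17 T0 reads 5
#18 T0 CAS(5→6) writes; counter now 6
Log disagrees first at step 8.

step = 8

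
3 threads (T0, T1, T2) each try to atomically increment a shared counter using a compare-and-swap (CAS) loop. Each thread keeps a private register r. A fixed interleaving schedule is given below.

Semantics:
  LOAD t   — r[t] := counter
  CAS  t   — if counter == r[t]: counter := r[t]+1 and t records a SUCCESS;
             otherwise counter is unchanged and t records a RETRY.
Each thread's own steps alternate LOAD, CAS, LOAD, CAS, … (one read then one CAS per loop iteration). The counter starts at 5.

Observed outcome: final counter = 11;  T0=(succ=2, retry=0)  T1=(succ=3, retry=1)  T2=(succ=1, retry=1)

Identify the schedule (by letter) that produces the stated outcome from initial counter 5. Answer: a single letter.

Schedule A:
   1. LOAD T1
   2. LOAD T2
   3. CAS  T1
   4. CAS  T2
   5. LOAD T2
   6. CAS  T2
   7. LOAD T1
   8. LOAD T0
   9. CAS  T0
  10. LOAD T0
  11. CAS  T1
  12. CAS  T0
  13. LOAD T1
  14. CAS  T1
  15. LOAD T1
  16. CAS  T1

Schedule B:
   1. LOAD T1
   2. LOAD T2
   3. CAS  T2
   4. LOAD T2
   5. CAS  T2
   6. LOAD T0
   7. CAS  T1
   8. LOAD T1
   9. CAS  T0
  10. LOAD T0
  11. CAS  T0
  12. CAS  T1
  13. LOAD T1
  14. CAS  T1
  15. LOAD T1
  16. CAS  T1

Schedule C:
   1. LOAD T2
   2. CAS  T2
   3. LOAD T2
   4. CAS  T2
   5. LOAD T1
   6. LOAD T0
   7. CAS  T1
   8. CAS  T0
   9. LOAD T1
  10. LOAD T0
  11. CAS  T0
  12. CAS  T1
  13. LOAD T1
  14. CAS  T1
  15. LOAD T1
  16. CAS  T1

A

Tracing schedule A:
T1 LOAD — after: cnt=5, r=5 — load
T2 LOAD — after: cnt=5, r=5 — load
T1 CAS — after: cnt=6, r=5 — ok
T2 CAS — after: cnt=6, r=5 — retry
T2 LOAD — after: cnt=6, r=6 — load
T2 CAS — after: cnt=7, r=6 — ok
T1 LOAD — after: cnt=7, r=7 — load
T0 LOAD — after: cnt=7, r=7 — load
T0 CAS — after: cnt=8, r=7 — ok
T0 LOAD — after: cnt=8, r=8 — load
T1 CAS — after: cnt=8, r=7 — retry
T0 CAS — after: cnt=9, r=8 — ok
T1 LOAD — after: cnt=9, r=9 — load
T1 CAS — after: cnt=10, r=9 — ok
T1 LOAD — after: cnt=10, r=10 — load
T1 CAS — after: cnt=11, r=10 — ok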